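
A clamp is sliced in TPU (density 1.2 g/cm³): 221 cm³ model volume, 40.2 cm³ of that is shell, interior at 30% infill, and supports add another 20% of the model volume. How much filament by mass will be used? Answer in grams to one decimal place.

Volume inside the shell = 221 − 40.2 = 180.8 cm³.
Deposited infill = 0.30 × 180.8 = 54.24 cm³.
Support: 0.20 × 221 → 44.2 cm³.
Deposited volume: 40.2 + 54.24 + 44.2 → 138.64 cm³.
Mass: 138.64 × 1.2 → 166.368 g.

166.4 g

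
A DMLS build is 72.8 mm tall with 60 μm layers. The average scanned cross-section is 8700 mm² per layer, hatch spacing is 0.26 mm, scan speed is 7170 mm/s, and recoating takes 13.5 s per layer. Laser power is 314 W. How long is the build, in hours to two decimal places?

6.13 hours

Layers = ⌈72.8/0.06⌉ = 1214.
Per-layer scan distance = 8700 / 0.26, so 33461.5 mm.
Per-layer scan time: 33461.5 / 7170 → 4.6669 s.
Layer cycle = 4.6669 + 13.5, so 18.1669 s.
Total: 1214 × 18.1669 s = 22054.6166 s → 6.13 hours.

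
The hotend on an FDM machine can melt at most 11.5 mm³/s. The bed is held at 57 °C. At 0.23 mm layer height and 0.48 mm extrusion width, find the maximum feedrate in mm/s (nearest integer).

A = 0.23 × 0.48 = 0.1104 mm².
Max speed = 11.5 / 0.1104 = 104.17 ≈ 104 mm/s.

104 mm/s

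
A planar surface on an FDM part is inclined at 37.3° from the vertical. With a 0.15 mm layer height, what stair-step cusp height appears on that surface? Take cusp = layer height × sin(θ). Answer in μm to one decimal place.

90.9 μm

h_c = t·sin θ = 0.15 × 0.6060 = 0.0909 mm (90.9 μm).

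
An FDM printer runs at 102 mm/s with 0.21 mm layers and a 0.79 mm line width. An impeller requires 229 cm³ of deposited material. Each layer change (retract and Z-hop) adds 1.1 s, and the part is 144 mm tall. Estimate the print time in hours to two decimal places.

Bead cross-section = 0.21 × 0.79, so 0.1659 mm².
Toolpath length = 229 cm³ / 0.1659 mm² = 229000 / 0.1659 = 1380349.6 mm.
Print-move time = 1380349.6 / 102, so 13532.8 s.
Layer count = ceil(144 / 0.21) = 686.
Non-print overhead = 686 × 1.1 = 754.6 s.
Total = 13532.8 + 754.6 = 14287.4 s = 3.97 hours.

3.97 hours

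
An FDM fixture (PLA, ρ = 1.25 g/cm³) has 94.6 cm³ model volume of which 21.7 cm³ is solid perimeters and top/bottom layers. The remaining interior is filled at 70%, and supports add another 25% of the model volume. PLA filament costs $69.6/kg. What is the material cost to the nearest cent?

Volume inside the shell = 94.6 − 21.7, so 72.9 cm³.
Deposited infill = 0.70 × 72.9 = 51.03 cm³.
Support = 0.25 × 94.6 = 23.65 cm³.
Total extruded = 21.7 + 51.03 + 23.65 = 96.38 cm³.
Mass: 96.38 × 1.25 → 120.475 g.
At $69.6/kg: 120.475/1000 × 69.6 = $8.39.

$8.39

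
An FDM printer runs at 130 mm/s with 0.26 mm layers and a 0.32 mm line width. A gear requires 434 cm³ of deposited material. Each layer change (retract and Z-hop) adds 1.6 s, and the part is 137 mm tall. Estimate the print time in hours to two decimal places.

11.38 hours

Extrusion cross-section = 0.26 × 0.32, so 0.0832 mm².
Total extruded path = 434000/0.0832 = 5216346.2 mm.
Time extruding: 5216346.2 / 130 → 40125.7 s.
Number of layers: 137 / 0.26 → 527 (rounded up).
Layer-change overhead = 527 × 1.6, so 843.2 s.
Total = 40125.7 + 843.2 = 40968.9 s = 11.38 hours.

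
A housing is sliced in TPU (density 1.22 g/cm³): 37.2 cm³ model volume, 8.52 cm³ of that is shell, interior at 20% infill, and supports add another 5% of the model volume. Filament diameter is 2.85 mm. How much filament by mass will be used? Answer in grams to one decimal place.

Infill region: 37.2 − 8.52 → 28.68 cm³.
Deposited infill: 0.20 × 28.68 → 5.736 cm³.
Support: 0.05 × 37.2 → 1.86 cm³.
Total printed volume = 8.52 + 5.736 + 1.86 = 16.116 cm³.
Mass = 16.116 × 1.22, so 19.66152 g.

19.7 g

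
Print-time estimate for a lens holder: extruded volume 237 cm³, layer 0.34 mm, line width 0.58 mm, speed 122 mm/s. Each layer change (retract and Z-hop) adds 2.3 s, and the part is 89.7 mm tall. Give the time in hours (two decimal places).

Extrusion cross-section = 0.34 × 0.58, so 0.1972 mm².
Toolpath length = 237 cm³ / 0.1972 mm² = 237000 / 0.1972 = 1201825.6 mm.
Print-move time = 1201825.6 / 122, so 9851 s.
Layers = ⌈89.7/0.34⌉ = 264.
Layer-change overhead = 264 × 2.3, so 607.2 s.
Altogether 9851 + 607.2 = 10458.2 s, i.e. 2.91 hours.

2.91 hours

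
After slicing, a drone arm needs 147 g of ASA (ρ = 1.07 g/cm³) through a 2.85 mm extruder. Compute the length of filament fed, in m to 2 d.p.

21.54 m

Volume = 147 g / 1.07 g·cm⁻³ = 137.3832 cm³ = 137383.2 mm³.
A = π r² = π × 1.425² = 6.3794 mm².
L = V/A = 137383.2/6.3794 = 21535.44 mm → 21.54 m.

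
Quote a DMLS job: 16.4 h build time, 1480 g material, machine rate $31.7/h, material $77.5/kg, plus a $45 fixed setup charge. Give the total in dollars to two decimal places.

$679.58

Machine cost = 31.7 × 16.4 = $519.88.
Feedstock cost: 77.5 × 1480/1000 → $114.70.
Total = 519.88 + 114.70 + 45 = $679.58.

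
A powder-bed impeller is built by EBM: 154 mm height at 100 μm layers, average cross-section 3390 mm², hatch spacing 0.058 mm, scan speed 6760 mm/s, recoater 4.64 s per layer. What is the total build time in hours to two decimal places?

Layer count = ceil(154 / 0.1) = 1540.
Per-layer scan distance = 3390 / 0.058 = 58448.3 mm.
Scan time per layer: 58448.3 / 6760 → 8.6462 s.
Time per layer = 8.6462 + 4.64, so 13.2862 s.
Build time = 1540 × 13.2862 = 20460.748 s = 5.68 hours.

5.68 hours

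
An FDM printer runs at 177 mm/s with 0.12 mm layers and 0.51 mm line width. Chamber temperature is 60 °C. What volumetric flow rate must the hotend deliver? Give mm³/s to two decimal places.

10.83

Extrusion cross-section: 0.12 × 0.51 → 0.0612 mm².
Volumetric flow = 177 × 0.0612 = 10.83 mm³/s.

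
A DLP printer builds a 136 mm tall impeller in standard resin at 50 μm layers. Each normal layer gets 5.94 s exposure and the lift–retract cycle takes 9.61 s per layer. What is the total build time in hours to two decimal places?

Number of layers: 136 / 0.05 → 2720 (rounded up).
Per-layer time: 5.94 + 9.61 → 15.55 s.
Total = 2720 × 15.55 = 42296 s = 11.75 hours.

11.75 hours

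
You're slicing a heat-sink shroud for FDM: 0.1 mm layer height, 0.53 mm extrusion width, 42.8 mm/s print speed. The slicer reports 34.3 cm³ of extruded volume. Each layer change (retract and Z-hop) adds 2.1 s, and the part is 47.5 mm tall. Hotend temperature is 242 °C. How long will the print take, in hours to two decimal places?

4.48 hours

Extrusion cross-section: 0.1 × 0.53 → 0.053 mm².
Toolpath length = 34.3 cm³ / 0.053 mm² = 34300 / 0.053 = 647169.8 mm.
Extrusion time: 647169.8 / 42.8 → 15120.8 s.
Layer count = ceil(47.5 / 0.1) = 475.
Non-print overhead = 475 × 2.1, so 997.5 s.
Altogether 15120.8 + 997.5 = 16118.3 s, i.e. 4.48 hours.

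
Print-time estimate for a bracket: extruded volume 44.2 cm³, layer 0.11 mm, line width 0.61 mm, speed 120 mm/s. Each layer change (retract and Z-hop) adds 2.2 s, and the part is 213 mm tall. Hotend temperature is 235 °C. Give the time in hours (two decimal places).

2.71 hours

Bead cross-section = 0.11 × 0.61 = 0.0671 mm².
Toolpath length = 44.2 cm³ / 0.0671 mm² = 44200 / 0.0671 = 658718.3 mm.
Time extruding = 658718.3 / 120 = 5489.3 s.
Layer count = ceil(213 / 0.11) = 1937.
Non-print overhead = 1937 × 2.2, so 4261.4 s.
Total = 5489.3 + 4261.4 = 9750.7 s = 2.71 hours.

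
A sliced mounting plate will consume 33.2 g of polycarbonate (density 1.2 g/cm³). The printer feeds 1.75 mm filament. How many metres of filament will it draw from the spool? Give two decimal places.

Extruded volume: 33.2/1.2 = 27.6667 cm³ (27666.7 mm³).
Cross-section of 1.75 mm filament: π·(1.75/2)² = 2.4053 mm².
Length = 27666.7 / 2.4053 = 11502.39 mm = 11.50 m.

11.50 m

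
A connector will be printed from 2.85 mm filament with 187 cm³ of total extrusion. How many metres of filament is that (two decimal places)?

A = π r² = π × 1.425² = 6.3794 mm².
Length = 187 cm³ / 6.3794 mm² = 187000 / 6.3794 = 29313.1 mm = 29.31 m.

29.31 m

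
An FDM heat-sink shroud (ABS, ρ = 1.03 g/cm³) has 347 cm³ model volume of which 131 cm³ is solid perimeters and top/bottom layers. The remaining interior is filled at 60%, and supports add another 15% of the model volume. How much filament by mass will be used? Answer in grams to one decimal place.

Infill region: 347 − 131 → 216 cm³.
Deposited infill: 0.60 × 216 → 129.6 cm³.
Support: 0.15 × 347 → 52.05 cm³.
Total extruded: 131 + 129.6 + 52.05 → 312.65 cm³.
Mass: 312.65 × 1.03 → 322.0295 g.

322.0 g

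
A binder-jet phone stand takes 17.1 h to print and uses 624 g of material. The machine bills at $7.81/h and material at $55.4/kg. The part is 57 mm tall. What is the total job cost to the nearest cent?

Machine-time cost = 7.81 × 17.1, so $133.551.
Feedstock cost = 55.4 × 624/1000, so $34.5696.
Total = 133.551 + 34.5696 = 168.1206 ≈ $168.12.

$168.12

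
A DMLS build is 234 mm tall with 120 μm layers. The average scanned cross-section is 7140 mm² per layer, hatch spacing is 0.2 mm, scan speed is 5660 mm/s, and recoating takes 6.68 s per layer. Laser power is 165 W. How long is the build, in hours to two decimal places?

Layers = ⌈234/0.12⌉ = 1950.
Scan path per layer: 7140 / 0.2 → 35700 mm.
Laser time per layer = 35700 / 5660 = 6.3074 s.
Time per layer = 6.3074 + 6.68 = 12.9874 s.
1950 layers × 12.9874 s/layer = 25325.43 s, i.e. 7.03 hours.

7.03 hours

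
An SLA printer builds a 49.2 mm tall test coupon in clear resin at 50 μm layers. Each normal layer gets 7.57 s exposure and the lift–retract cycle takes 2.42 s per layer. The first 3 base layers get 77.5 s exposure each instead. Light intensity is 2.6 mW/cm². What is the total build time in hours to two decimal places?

Number of layers: 49.2 / 0.05 → 984 (rounded up).
Bottom layers: 3 × (77.5 + 2.42) → 239.76 s.
Normal layers: 981 × (7.57 + 2.42) → 9800.19 s.
Total = 239.76 + 9800.19 = 10039.95 s = 2.79 hours.

2.79 hours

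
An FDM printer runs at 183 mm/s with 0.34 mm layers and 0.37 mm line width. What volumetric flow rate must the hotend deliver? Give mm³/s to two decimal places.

A = 0.34 × 0.37, so 0.1258 mm².
Q = v·A = 183 × 0.1258 = 23.02 mm³/s.

23.02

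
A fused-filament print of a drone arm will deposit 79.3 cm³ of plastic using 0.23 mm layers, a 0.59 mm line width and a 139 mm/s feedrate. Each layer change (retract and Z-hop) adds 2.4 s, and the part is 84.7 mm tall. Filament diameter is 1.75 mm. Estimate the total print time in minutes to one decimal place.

84.8 minutes

Extrusion cross-section: 0.23 × 0.59 → 0.1357 mm².
Toolpath length = 79.3 cm³ / 0.1357 mm² = 79300 / 0.1357 = 584377.3 mm.
Extrusion time: 584377.3 / 139 → 4204.2 s.
Layer count = ceil(84.7 / 0.23) = 369.
Layer-change overhead = 369 × 2.4 = 885.6 s.
Altogether 4204.2 + 885.6 = 5089.8 s, i.e. 84.8 minutes.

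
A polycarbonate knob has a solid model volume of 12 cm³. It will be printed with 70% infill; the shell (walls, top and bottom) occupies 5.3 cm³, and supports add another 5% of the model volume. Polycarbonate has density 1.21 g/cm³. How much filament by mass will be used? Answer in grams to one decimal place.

12.8 g

Infill region = 12 − 5.3, so 6.7 cm³.
Infill deposited: 0.70 × 6.7 → 4.69 cm³.
Support: 0.05 × 12 → 0.6 cm³.
Deposited volume = 5.3 + 4.69 + 0.6 = 10.59 cm³.
Mass: 10.59 × 1.21 → 12.8139 g.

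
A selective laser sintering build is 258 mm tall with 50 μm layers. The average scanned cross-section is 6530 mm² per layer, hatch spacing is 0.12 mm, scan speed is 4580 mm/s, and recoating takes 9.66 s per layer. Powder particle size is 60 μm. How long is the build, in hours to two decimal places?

30.88 hours

Layer count = ceil(258 / 0.05) = 5160.
Scan path per layer = 6530 / 0.12, so 54416.7 mm.
Laser time per layer = 54416.7 / 4580, so 11.8814 s.
Per-layer time: 11.8814 + 9.66 → 21.5414 s.
Total: 5160 × 21.5414 s = 111153.624 s → 30.88 hours.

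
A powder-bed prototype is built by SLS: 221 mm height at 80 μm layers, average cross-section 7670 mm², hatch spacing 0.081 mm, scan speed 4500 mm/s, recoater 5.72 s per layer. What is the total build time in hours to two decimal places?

Layers = ⌈221/0.08⌉ = 2763.
Per-layer scan distance: 7670 / 0.081 → 94691.4 mm.
Per-layer scan time = 94691.4 / 4500 = 21.0425 s.
Time per layer: 21.0425 + 5.72 → 26.7625 s.
Build time = 2763 × 26.7625 = 73944.7875 s = 20.54 hours.

20.54 hours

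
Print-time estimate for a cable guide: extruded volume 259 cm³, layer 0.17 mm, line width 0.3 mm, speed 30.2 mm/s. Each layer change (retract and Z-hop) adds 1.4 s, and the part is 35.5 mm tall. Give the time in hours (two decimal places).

Bead cross-section = 0.17 × 0.3 = 0.051 mm².
Total extruded path = 259000/0.051 = 5078431.4 mm.
Extrusion time = 5078431.4 / 30.2 = 168160 s.
Layer count = ceil(35.5 / 0.17) = 209.
Z-hop total = 209 × 1.4 = 292.6 s.
Altogether 168160 + 292.6 = 168452.6 s, i.e. 46.79 hours.

46.79 hours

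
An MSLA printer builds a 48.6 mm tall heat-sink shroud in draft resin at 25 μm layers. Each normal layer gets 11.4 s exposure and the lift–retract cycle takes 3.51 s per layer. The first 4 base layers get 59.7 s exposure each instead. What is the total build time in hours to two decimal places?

8.11 hours

Layer count = ceil(48.6 / 0.025) = 1944.
Base layers: 4 × (59.7 + 3.51) → 252.84 s.
Regular layers = 1940 × (11.4 + 3.51) = 28925.4 s.
Sum: 252.84 + 28925.4 = 29178.24 s → 8.11 hours.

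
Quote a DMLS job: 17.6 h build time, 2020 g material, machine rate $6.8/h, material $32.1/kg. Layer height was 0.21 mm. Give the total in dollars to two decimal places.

$184.52

Machine-time cost: 6.8 × 17.6 → $119.68.
Material charge = 32.1 × 2020/1000, so $64.842.
Job cost: 119.68 + 64.842 = 184.522 ≈ $184.52.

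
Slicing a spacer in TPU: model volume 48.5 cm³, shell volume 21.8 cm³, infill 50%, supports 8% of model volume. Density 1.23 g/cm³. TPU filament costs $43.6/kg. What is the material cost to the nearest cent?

Infill region: 48.5 − 21.8 → 26.7 cm³.
Infill deposited = 0.50 × 26.7, so 13.35 cm³.
Support: 0.08 × 48.5 → 3.88 cm³.
Deposited volume: 21.8 + 13.35 + 3.88 → 39.03 cm³.
Mass: 39.03 × 1.23 → 48.0069 g.
At $43.6/kg: 48.0069/1000 × 43.6 = $2.09.

$2.09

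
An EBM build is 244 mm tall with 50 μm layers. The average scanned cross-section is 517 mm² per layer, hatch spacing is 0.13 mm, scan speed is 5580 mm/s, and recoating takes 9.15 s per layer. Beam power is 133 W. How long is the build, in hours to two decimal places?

Layers = ⌈244/0.05⌉ = 4880.
Scan path per layer: 517 / 0.13 → 3976.9 mm.
Scan time per layer: 3976.9 / 5580 → 0.7127 s.
Layer cycle = 0.7127 + 9.15 = 9.8627 s.
4880 layers × 9.8627 s/layer = 48129.976 s, i.e. 13.37 hours.

13.37 hours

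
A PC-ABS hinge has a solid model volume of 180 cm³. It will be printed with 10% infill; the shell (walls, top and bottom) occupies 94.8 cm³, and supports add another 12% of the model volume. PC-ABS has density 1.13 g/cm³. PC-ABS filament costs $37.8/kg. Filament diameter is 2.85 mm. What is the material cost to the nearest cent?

$5.34

Volume inside the shell = 180 − 94.8 = 85.2 cm³.
Infill volume = 0.10 × 85.2, so 8.52 cm³.
Support: 0.12 × 180 → 21.6 cm³.
Total printed volume: 94.8 + 8.52 + 21.6 → 124.92 cm³.
Mass = 124.92 × 1.13, so 141.1596 g.
At $37.8/kg: 141.1596/1000 × 37.8 = $5.34.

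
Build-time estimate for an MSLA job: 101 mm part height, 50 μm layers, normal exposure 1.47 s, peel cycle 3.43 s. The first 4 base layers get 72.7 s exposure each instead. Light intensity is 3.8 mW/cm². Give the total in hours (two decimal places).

2.83 hours

Layers = ⌈101/0.05⌉ = 2020.
Burn-in layers: 4 × (72.7 + 3.43) → 304.52 s.
Normal layers: 2016 × (1.47 + 3.43) → 9878.4 s.
Total = 304.52 + 9878.4 = 10182.92 s = 2.83 hours.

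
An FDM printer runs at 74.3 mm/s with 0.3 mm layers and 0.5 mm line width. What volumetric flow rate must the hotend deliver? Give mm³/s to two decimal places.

11.15

Bead cross-section = 0.3 × 0.5, so 0.15 mm².
Volumetric flow = 74.3 × 0.15 = 11.15 mm³/s.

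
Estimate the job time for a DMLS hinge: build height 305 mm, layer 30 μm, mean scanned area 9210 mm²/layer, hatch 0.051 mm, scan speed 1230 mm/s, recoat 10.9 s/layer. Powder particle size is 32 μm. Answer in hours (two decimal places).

445.43 hours

Number of layers: 305 / 0.03 → 10167 (rounded up).
Scan path per layer = 9210 / 0.051 = 180588.2 mm.
Scan time per layer = 180588.2 / 1230 = 146.8197 s.
Time per layer = 146.8197 + 10.9, so 157.7197 s.
10167 layers × 157.7197 s/layer = 1603536.1899 s, i.e. 445.43 hours.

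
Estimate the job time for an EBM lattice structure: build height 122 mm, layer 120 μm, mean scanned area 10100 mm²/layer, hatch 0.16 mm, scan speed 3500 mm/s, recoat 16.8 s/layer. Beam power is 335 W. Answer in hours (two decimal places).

9.84 hours

Layers = ⌈122/0.12⌉ = 1017.
Per-layer scan distance = 10100 / 0.16 = 63125 mm.
Beam time per layer = 63125 / 3500 = 18.0357 s.
Per-layer time = 18.0357 + 16.8 = 34.8357 s.
Total: 1017 × 34.8357 s = 35427.9069 s → 9.84 hours.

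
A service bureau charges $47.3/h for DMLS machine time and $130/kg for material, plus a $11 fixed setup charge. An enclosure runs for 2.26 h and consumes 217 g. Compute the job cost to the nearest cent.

Machine cost = 47.3 × 2.26, so $106.898.
Material charge: 130 × 217/1000 → $28.21.
Total = 106.898 + 28.21 + 11 = 146.108 ≈ $146.11.

$146.11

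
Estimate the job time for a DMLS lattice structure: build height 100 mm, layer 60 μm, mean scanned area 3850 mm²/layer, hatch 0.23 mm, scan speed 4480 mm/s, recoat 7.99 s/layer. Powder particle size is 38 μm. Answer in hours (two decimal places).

Layer count = ceil(100 / 0.06) = 1667.
Scan path per layer = 3850 / 0.23, so 16739.1 mm.
Per-layer scan time = 16739.1 / 4480, so 3.7364 s.
Layer cycle = 3.7364 + 7.99 = 11.7264 s.
1667 layers × 11.7264 s/layer = 19547.9088 s, i.e. 5.43 hours.

5.43 hours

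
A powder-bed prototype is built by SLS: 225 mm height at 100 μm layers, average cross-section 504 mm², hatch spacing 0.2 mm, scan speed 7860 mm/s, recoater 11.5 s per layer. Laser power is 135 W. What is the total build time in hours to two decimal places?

Layer count = ceil(225 / 0.1) = 2250.
Scan path per layer = 504 / 0.2 = 2520 mm.
Per-layer scan time: 2520 / 7860 → 0.3206 s.
Time per layer: 0.3206 + 11.5 → 11.8206 s.
Build time = 2250 × 11.8206 = 26596.35 s = 7.39 hours.

7.39 hours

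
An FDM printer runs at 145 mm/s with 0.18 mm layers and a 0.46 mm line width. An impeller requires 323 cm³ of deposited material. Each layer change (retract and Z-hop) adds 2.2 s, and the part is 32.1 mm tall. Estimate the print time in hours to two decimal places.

Line area: 0.18 × 0.46 → 0.0828 mm².
Total extruded path = 323000/0.0828 = 3900966.2 mm.
Time extruding = 3900966.2 / 145, so 26903.2 s.
Layers = ⌈32.1/0.18⌉ = 179.
Non-print overhead: 179 × 2.2 → 393.8 s.
Altogether 26903.2 + 393.8 = 27297 s, i.e. 7.58 hours.

7.58 hours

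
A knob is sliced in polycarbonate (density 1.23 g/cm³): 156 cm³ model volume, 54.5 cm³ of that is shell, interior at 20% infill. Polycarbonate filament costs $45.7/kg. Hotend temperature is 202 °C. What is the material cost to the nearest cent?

Volume inside the shell = 156 − 54.5, so 101.5 cm³.
Deposited infill = 0.20 × 101.5, so 20.3 cm³.
Total extruded: 54.5 + 20.3 → 74.8 cm³.
Mass = 74.8 × 1.23 = 92.004 g.
At $45.7/kg: 92.004/1000 × 45.7 = $4.20.

$4.20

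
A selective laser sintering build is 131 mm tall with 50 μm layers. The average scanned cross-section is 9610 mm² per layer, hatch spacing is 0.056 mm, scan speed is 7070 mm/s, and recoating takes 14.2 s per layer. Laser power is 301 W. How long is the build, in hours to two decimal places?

28.00 hours

Layer count = ceil(131 / 0.05) = 2620.
Scan path per layer: 9610 / 0.056 → 171607.1 mm.
Scan time per layer = 171607.1 / 7070, so 24.2726 s.
Per-layer time: 24.2726 + 14.2 → 38.4726 s.
Total: 2620 × 38.4726 s = 100798.212 s → 28.00 hours.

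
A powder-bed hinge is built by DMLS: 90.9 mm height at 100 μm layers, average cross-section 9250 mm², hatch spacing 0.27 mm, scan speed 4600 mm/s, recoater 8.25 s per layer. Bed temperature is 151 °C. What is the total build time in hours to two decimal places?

Layers = ⌈90.9/0.1⌉ = 909.
Hatch length per layer = 9250 / 0.27, so 34259.3 mm.
Laser time per layer = 34259.3 / 4600 = 7.4477 s.
Layer cycle: 7.4477 + 8.25 → 15.6977 s.
Total: 909 × 15.6977 s = 14269.2093 s → 3.96 hours.

3.96 hours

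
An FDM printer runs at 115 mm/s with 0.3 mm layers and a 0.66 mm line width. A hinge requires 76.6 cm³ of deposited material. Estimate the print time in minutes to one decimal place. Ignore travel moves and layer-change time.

Line area = 0.3 × 0.66 = 0.198 mm².
Path length: 76600 mm³ / 0.198 mm² → 386868.7 mm.
Print-move time: 386868.7 / 115 → 3364.1 s.
3364.1 s = 56.1 minutes.

56.1 minutes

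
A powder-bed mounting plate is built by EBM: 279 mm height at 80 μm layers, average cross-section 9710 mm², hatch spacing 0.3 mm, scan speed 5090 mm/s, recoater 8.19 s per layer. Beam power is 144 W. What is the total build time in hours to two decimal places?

Layer count = ceil(279 / 0.08) = 3488.
Hatch length per layer = 9710 / 0.3, so 32366.7 mm.
Beam time per layer = 32366.7 / 5090 = 6.3589 s.
Time per layer: 6.3589 + 8.19 → 14.5489 s.
3488 layers × 14.5489 s/layer = 50746.5632 s, i.e. 14.10 hours.

14.10 hours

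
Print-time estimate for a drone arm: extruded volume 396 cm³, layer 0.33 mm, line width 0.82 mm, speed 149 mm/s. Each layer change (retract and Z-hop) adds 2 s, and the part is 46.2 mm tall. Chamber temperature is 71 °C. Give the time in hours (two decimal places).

2.81 hours

Bead cross-section = 0.33 × 0.82, so 0.2706 mm².
Total extruded path = 396000/0.2706 = 1463414.6 mm.
Extrusion time: 1463414.6 / 149 → 9821.6 s.
Layers = ⌈46.2/0.33⌉ = 140.
Layer-change overhead = 140 × 2, so 280 s.
Total = 9821.6 + 280 = 10101.6 s = 2.81 hours.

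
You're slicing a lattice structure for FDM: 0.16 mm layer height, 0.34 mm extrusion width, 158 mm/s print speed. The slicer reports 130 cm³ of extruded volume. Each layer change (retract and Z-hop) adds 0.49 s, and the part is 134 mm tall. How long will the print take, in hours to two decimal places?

Line area: 0.16 × 0.34 → 0.0544 mm².
Total extruded path = 130000/0.0544 = 2389705.9 mm.
Print-move time: 2389705.9 / 158 → 15124.7 s.
Number of layers: 134 / 0.16 → 838 (rounded up).
Non-print overhead: 838 × 0.49 → 410.62 s.
Altogether 15124.7 + 410.62 = 15535.32 s, i.e. 4.32 hours.

4.32 hours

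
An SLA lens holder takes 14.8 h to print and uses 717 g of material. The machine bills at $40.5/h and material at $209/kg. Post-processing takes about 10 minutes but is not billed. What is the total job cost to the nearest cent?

Machine cost: 40.5 × 14.8 → $599.40.
Feedstock cost: 209 × 717/1000 → $149.853.
Total = 599.40 + 149.853 = 749.253 ≈ $749.25.

$749.25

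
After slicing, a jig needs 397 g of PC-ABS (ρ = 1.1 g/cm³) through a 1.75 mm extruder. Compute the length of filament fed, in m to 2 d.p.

Volume = 397 g / 1.1 g·cm⁻³ = 360.9091 cm³ = 360909.1 mm³.
Filament cross-section = π × (1.75/2)² = 2.4053 mm².
L = V/A = 360909.1/2.4053 = 150047.44 mm → 150.05 m.

150.05 m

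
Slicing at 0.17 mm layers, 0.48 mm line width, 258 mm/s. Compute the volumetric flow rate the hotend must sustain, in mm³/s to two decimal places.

21.05

A = 0.17 × 0.48, so 0.0816 mm².
Volumetric flow = 258 × 0.0816 = 21.05 mm³/s.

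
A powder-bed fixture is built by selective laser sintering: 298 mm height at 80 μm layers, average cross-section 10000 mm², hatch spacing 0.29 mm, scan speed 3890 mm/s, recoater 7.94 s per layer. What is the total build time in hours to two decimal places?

17.39 hours

Layers = ⌈298/0.08⌉ = 3725.
Hatch length per layer = 10000 / 0.29, so 34482.8 mm.
Per-layer scan time: 34482.8 / 3890 → 8.8645 s.
Time per layer = 8.8645 + 7.94, so 16.8045 s.
3725 layers × 16.8045 s/layer = 62596.7625 s, i.e. 17.39 hours.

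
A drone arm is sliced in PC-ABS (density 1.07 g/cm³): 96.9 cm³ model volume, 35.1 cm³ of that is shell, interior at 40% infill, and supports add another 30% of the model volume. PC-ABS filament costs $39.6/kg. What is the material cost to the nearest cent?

Interior volume = 96.9 − 35.1 = 61.8 cm³.
Infill volume = 0.40 × 61.8 = 24.72 cm³.
Support = 0.30 × 96.9, so 29.07 cm³.
Deposited volume = 35.1 + 24.72 + 29.07 = 88.89 cm³.
Mass = 88.89 × 1.07 = 95.1123 g.
At $39.6/kg: 95.1123/1000 × 39.6 = $3.77.

$3.77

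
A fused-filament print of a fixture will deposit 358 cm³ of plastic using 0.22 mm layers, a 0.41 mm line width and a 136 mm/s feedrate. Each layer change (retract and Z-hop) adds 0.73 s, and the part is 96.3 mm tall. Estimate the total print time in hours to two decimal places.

8.20 hours

Extrusion cross-section = 0.22 × 0.41 = 0.0902 mm².
Total extruded path = 358000/0.0902 = 3968957.9 mm.
Time extruding = 3968957.9 / 136 = 29183.5 s.
Layer count = ceil(96.3 / 0.22) = 438.
Layer-change overhead = 438 × 0.73, so 319.74 s.
Altogether 29183.5 + 319.74 = 29503.24 s, i.e. 8.20 hours.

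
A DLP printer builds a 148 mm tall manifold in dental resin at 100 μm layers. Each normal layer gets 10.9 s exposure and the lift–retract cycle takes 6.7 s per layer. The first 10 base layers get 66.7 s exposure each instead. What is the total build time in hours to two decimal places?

Layers = ⌈148/0.1⌉ = 1480.
Bottom layers = 10 × (66.7 + 6.7), so 734 s.
Remaining layers = 1470 × (10.9 + 6.7), so 25872 s.
Sum: 734 + 25872 = 26606 s → 7.39 hours.

7.39 hours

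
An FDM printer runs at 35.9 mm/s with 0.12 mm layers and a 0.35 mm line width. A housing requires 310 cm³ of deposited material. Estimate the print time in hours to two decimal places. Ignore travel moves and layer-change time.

Bead cross-section = 0.12 × 0.35 = 0.042 mm².
Total extruded path = 310000/0.042 = 7380952.4 mm.
Extrusion time = 7380952.4 / 35.9, so 205597.6 s.
That's 205597.6 s → 57.11 hours.

57.11 hours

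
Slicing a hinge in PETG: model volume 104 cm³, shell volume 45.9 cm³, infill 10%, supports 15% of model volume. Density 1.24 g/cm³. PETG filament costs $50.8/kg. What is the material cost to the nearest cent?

Interior volume = 104 − 45.9, so 58.1 cm³.
Infill deposited: 0.10 × 58.1 → 5.81 cm³.
Support = 0.15 × 104 = 15.6 cm³.
Deposited volume = 45.9 + 5.81 + 15.6 = 67.31 cm³.
Mass = 67.31 × 1.24 = 83.4644 g.
Cost = 83.4644 g / 1000 × $50.8/kg = $4.24.

$4.24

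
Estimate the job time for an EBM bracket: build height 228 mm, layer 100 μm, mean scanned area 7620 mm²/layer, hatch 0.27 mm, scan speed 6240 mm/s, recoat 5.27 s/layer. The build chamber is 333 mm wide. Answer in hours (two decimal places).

6.20 hours

Layers = ⌈228/0.1⌉ = 2280.
Hatch length per layer: 7620 / 0.27 → 28222.2 mm.
Per-layer scan time: 28222.2 / 6240 → 4.5228 s.
Layer cycle = 4.5228 + 5.27 = 9.7928 s.
Total: 2280 × 9.7928 s = 22327.584 s → 6.20 hours.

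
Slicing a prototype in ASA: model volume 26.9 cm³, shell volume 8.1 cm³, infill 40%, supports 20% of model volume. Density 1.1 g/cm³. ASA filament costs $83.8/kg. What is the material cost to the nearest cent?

Infill region: 26.9 − 8.1 → 18.8 cm³.
Deposited infill: 0.40 × 18.8 → 7.52 cm³.
Support = 0.20 × 26.9, so 5.38 cm³.
Deposited volume = 8.1 + 7.52 + 5.38 = 21 cm³.
Mass = 21 × 1.1, so 23.1 g.
At $83.8/kg: 23.1/1000 × 83.8 = $1.94.

$1.94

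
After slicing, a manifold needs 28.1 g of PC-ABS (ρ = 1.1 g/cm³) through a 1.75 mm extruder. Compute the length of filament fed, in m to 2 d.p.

10.62 m

Extruded volume: 28.1/1.1 = 25.5455 cm³ (25545.5 mm³).
Cross-section of 1.75 mm filament: π·(1.75/2)² = 2.4053 mm².
Length = 25545.5 / 2.4053 = 10620.5 mm = 10.62 m.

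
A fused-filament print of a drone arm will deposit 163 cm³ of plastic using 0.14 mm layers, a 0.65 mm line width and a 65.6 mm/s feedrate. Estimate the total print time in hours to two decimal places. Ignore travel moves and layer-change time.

Bead cross-section = 0.14 × 0.65, so 0.091 mm².
Total extruded path = 163000/0.091 = 1791208.8 mm.
Extrusion time = 1791208.8 / 65.6 = 27305 s.
That's 27305 s → 7.58 hours.

7.58 hours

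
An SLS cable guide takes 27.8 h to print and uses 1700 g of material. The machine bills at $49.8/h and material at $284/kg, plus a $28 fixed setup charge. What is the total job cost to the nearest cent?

Machine cost = 49.8 × 27.8, so $1384.44.
Material charge: 284 × 1700/1000 → $482.80.
Total = 1384.44 + 482.80 + 28 = $1895.24.

$1895.24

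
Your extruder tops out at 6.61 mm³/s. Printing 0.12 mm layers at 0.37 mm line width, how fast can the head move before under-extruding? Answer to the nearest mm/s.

149 mm/s

Extrusion cross-section = 0.12 × 0.37 = 0.0444 mm².
v_max = Q/A = 6.61/0.0444 = 148.87 mm/s → 149 mm/s.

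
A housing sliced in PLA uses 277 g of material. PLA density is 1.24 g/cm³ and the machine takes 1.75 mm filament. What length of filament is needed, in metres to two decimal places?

Extruded volume: 277/1.24 = 223.3871 cm³ (223387.1 mm³).
Filament cross-section = π × (1.75/2)² = 2.4053 mm².
L = V/A = 223387.1/2.4053 = 92872.86 mm → 92.87 m.

92.87 m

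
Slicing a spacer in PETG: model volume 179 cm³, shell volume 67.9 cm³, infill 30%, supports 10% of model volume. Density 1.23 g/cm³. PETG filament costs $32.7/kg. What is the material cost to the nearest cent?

Volume inside the shell = 179 − 67.9, so 111.1 cm³.
Infill deposited = 0.30 × 111.1 = 33.33 cm³.
Support = 0.10 × 179 = 17.9 cm³.
Total extruded = 67.9 + 33.33 + 17.9 = 119.13 cm³.
Mass = 119.13 × 1.23, so 146.5299 g.
Cost = 146.5299 g / 1000 × $32.7/kg = $4.79.

$4.79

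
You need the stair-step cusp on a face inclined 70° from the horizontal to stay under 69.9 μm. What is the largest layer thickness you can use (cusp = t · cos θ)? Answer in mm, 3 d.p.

cos(70°) = 0.3420; t_max = 0.0699/0.3420 = 0.204 mm.

0.204 mm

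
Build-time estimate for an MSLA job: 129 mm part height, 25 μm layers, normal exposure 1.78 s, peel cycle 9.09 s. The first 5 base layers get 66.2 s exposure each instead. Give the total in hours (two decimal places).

Layer count = ceil(129 / 0.025) = 5160.
Bottom layers: 5 × (66.2 + 9.09) → 376.45 s.
Remaining layers: 5155 × (1.78 + 9.09) → 56034.85 s.
Sum: 376.45 + 56034.85 = 56411.3 s → 15.67 hours.

15.67 hours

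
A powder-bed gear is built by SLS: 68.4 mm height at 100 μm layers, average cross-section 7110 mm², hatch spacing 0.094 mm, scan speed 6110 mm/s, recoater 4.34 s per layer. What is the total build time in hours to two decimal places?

Layers = ⌈68.4/0.1⌉ = 684.
Per-layer scan distance = 7110 / 0.094, so 75638.3 mm.
Laser time per layer = 75638.3 / 6110, so 12.3794 s.
Layer cycle: 12.3794 + 4.34 → 16.7194 s.
684 layers × 16.7194 s/layer = 11436.0696 s, i.e. 3.18 hours.

3.18 hours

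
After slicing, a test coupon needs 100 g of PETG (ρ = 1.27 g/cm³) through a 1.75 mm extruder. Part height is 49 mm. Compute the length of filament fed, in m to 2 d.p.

32.74 m

Extruded volume: 100/1.27 = 78.7402 cm³ (78740.2 mm³).
A = π r² = π × 0.875² = 2.4053 mm².
L = V/A = 78740.2/2.4053 = 32736.12 mm → 32.74 m.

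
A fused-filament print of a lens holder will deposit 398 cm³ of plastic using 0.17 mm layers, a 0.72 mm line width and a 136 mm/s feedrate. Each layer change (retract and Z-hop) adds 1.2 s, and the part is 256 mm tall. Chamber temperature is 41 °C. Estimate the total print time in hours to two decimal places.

Line area = 0.17 × 0.72, so 0.1224 mm².
Total extruded path = 398000/0.1224 = 3251634 mm.
Time extruding = 3251634 / 136, so 23909.1 s.
Layers = ⌈256/0.17⌉ = 1506.
Layer-change overhead = 1506 × 1.2 = 1807.2 s.
Total = 23909.1 + 1807.2 = 25716.3 s = 7.14 hours.

7.14 hours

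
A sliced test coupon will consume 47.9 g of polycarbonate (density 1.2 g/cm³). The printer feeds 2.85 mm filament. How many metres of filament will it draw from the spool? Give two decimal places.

Volume = 47.9 g / 1.2 g·cm⁻³ = 39.9167 cm³ = 39916.7 mm³.
Filament cross-section = π × (2.85/2)² = 6.3794 mm².
L = V/A = 39916.7/6.3794 = 6257.12 mm → 6.26 m.

6.26 m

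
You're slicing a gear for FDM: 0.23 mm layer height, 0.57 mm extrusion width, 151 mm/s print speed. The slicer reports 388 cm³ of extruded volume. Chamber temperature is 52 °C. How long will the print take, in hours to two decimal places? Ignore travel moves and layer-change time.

Bead cross-section = 0.23 × 0.57 = 0.1311 mm².
Path length: 388000 mm³ / 0.1311 mm² → 2959572.8 mm.
Extrusion time: 2959572.8 / 151 → 19599.8 s.
That's 19599.8 s → 5.44 hours.

5.44 hours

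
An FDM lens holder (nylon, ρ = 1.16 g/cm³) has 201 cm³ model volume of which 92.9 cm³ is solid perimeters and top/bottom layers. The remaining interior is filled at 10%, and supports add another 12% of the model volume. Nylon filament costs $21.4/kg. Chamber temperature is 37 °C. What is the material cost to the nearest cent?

$3.17

Interior volume = 201 − 92.9, so 108.1 cm³.
Deposited infill = 0.10 × 108.1, so 10.81 cm³.
Support: 0.12 × 201 → 24.12 cm³.
Deposited volume: 92.9 + 10.81 + 24.12 → 127.83 cm³.
Mass = 127.83 × 1.16 = 148.2828 g.
Cost = 148.2828 g / 1000 × $21.4/kg = $3.17.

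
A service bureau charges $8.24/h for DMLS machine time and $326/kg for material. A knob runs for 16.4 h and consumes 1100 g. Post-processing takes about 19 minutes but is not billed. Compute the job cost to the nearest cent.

Machine-time cost = 8.24 × 16.4 = $135.136.
Feedstock cost = 326 × 1100/1000 = $358.60.
Total = 135.136 + 358.60 = 493.736 ≈ $493.74.

$493.74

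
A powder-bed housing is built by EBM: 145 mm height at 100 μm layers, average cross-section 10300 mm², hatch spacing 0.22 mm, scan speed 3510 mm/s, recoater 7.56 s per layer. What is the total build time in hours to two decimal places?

Number of layers: 145 / 0.1 → 1450 (rounded up).
Hatch length per layer = 10300 / 0.22 = 46818.2 mm.
Per-layer scan time = 46818.2 / 3510 = 13.3385 s.
Time per layer = 13.3385 + 7.56 = 20.8985 s.
1450 layers × 20.8985 s/layer = 30302.825 s, i.e. 8.42 hours.

8.42 hours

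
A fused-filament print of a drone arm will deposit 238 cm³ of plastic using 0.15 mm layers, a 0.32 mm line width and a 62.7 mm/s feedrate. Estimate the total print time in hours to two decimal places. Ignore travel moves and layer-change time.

Extrusion cross-section = 0.15 × 0.32 = 0.048 mm².
Path length: 238000 mm³ / 0.048 mm² → 4958333.3 mm.
Extrusion time = 4958333.3 / 62.7 = 79080.3 s.
In the requested units: 79080.3 s = 21.97 hours.

21.97 hours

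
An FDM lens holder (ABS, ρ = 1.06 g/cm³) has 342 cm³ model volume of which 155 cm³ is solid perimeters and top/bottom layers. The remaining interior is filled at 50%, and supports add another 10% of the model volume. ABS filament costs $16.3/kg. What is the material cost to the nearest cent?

Interior volume = 342 − 155 = 187 cm³.
Deposited infill = 0.50 × 187, so 93.5 cm³.
Support = 0.10 × 342 = 34.2 cm³.
Deposited volume = 155 + 93.5 + 34.2, so 282.7 cm³.
Mass = 282.7 × 1.06 = 299.662 g.
Cost = 299.662 g / 1000 × $16.3/kg = $4.88.

$4.88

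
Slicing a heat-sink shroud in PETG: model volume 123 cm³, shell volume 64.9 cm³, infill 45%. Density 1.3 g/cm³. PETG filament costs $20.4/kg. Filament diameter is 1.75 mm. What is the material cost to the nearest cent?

Interior volume: 123 − 64.9 → 58.1 cm³.
Infill volume: 0.45 × 58.1 → 26.145 cm³.
Deposited volume = 64.9 + 26.145 = 91.045 cm³.
Mass: 91.045 × 1.3 → 118.3585 g.
Cost = 118.3585 g / 1000 × $20.4/kg = $2.41.

$2.41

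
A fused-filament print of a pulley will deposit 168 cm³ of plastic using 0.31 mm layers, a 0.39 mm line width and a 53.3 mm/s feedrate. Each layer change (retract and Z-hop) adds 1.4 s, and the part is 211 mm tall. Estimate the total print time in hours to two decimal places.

Bead cross-section = 0.31 × 0.39 = 0.1209 mm².
Total extruded path = 168000/0.1209 = 1389578.2 mm.
Time extruding = 1389578.2 / 53.3 = 26070.9 s.
Number of layers: 211 / 0.31 → 681 (rounded up).
Z-hop total = 681 × 1.4 = 953.4 s.
Altogether 26070.9 + 953.4 = 27024.3 s, i.e. 7.51 hours.

7.51 hours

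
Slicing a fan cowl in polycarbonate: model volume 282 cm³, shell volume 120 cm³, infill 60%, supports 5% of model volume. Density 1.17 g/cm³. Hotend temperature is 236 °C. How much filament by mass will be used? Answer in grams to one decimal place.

Infill region = 282 − 120 = 162 cm³.
Deposited infill: 0.60 × 162 → 97.2 cm³.
Support: 0.05 × 282 → 14.1 cm³.
Total extruded = 120 + 97.2 + 14.1, so 231.3 cm³.
Mass: 231.3 × 1.17 → 270.621 g.

270.6 g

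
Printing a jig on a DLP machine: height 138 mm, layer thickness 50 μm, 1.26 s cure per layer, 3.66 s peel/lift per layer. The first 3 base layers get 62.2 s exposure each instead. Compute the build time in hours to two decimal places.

3.82 hours

Number of layers: 138 / 0.05 → 2760 (rounded up).
Burn-in layers: 3 × (62.2 + 3.66) → 197.58 s.
Regular layers: 2757 × (1.26 + 3.66) → 13564.44 s.
Sum: 197.58 + 13564.44 = 13762.02 s → 3.82 hours.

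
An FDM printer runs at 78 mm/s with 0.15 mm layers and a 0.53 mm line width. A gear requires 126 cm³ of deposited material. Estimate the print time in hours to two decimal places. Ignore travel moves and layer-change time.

5.64 hours

Extrusion cross-section = 0.15 × 0.53 = 0.0795 mm².
Toolpath length = 126 cm³ / 0.0795 mm² = 126000 / 0.0795 = 1584905.7 mm.
Print-move time = 1584905.7 / 78, so 20319.3 s.
In the requested units: 20319.3 s = 5.64 hours.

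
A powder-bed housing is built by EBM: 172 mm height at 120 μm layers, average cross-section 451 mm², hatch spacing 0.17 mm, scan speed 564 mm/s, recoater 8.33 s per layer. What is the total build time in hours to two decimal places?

Layer count = ceil(172 / 0.12) = 1434.
Hatch length per layer = 451 / 0.17, so 2652.9 mm.
Scan time per layer: 2652.9 / 564 → 4.7037 s.
Time per layer = 4.7037 + 8.33, so 13.0337 s.
Total: 1434 × 13.0337 s = 18690.3258 s → 5.19 hours.

5.19 hours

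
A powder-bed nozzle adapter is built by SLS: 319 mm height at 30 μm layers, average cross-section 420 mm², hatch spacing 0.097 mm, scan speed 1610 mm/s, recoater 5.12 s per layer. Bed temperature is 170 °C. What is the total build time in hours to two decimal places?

Layers = ⌈319/0.03⌉ = 10634.
Scan path per layer = 420 / 0.097 = 4329.9 mm.
Scan time per layer = 4329.9 / 1610 = 2.6894 s.
Layer cycle = 2.6894 + 5.12 = 7.8094 s.
Total: 10634 × 7.8094 s = 83045.1596 s → 23.07 hours.

23.07 hours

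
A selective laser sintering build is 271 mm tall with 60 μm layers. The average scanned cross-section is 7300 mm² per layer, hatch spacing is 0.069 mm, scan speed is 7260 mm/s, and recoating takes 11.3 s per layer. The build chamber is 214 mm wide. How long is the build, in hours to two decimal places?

32.46 hours

Layers = ⌈271/0.06⌉ = 4517.
Per-layer scan distance = 7300 / 0.069 = 105797.1 mm.
Scan time per layer = 105797.1 / 7260 = 14.5726 s.
Layer cycle = 14.5726 + 11.3, so 25.8726 s.
Build time = 4517 × 25.8726 = 116866.5342 s = 32.46 hours.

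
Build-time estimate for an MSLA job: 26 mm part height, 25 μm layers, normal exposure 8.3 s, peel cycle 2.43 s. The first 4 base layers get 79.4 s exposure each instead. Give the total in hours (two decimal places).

3.18 hours

Number of layers: 26 / 0.025 → 1040 (rounded up).
Base layers = 4 × (79.4 + 2.43), so 327.32 s.
Normal layers = 1036 × (8.3 + 2.43), so 11116.28 s.
Sum: 327.32 + 11116.28 = 11443.6 s → 3.18 hours.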